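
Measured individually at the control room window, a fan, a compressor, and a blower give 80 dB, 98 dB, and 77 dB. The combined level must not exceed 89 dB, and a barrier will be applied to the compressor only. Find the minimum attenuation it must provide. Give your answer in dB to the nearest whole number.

10 dB

Fixed contribution from the other sources: Σ 10^(L/10) = 10^(80/10) + 10^(77/10) = 1.501e+08 (81.76 dB).
To meet 89 dB overall, the treated compressor may contribute at most 10^(89/10) − 1.501e+08 = 6.442e+08, i.e. 88.09 dB.
Required insertion loss = 98 − 88.09 = 9.91 dB.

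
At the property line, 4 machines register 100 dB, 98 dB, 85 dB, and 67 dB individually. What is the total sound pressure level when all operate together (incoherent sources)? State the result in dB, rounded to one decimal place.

For uncorrelated sources the intensities add, so convert each level to linear form, sum, and take 10·log₁₀ of the total.
Σ 10^(L/10) = 10^(100/10) + 10^(98/10) + 10^(85/10) + 10^(67/10) = 1.663e+10.
L_total = 10·log₁₀(1.663e+10) = 102.21 dB.

102.2 dB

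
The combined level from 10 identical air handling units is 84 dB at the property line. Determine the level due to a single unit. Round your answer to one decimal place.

74.0 dB

For N identical incoherent sources L_total = L₁ + 10·log₁₀ N, so L₁ = 84 − 10·log₁₀(10) = 84 − 10.000.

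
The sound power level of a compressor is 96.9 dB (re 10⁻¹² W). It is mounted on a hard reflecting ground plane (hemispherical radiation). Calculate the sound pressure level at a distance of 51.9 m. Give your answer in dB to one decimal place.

Free-field hemispherical radiation: L_p = L_w − 10·log₁₀(2π·r²), r = 51.9 m.
2π·r² = 1.692e+04 m², 10·log₁₀ of that is 42.285 dB.
L_p = 96.9 − 42.285 = 54.61 dB.

54.6 dB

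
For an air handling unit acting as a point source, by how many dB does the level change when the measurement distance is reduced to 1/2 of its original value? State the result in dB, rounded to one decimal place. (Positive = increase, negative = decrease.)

+6.0 dB

With spherical spreading the level changes by −20·log₁₀(r₂/r₁).
ΔL = −20·log₁₀(0.5) = +6.02 dB.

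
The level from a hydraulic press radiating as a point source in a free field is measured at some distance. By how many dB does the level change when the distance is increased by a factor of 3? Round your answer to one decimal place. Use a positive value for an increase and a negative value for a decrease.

With spherical spreading the level changes by −20·log₁₀(r₂/r₁).
ΔL = −20·log₁₀(3) = -9.54 dB.

-9.5 dB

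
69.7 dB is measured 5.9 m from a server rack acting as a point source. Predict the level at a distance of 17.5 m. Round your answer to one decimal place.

Spherical spreading from a point source gives a 20·log₁₀(r₂/r₁) drop.
L₂ = 69.7 − 20·log₁₀(17.5/5.9) = 69.7 − 9.444 = 60.26 dB.

60.3 dB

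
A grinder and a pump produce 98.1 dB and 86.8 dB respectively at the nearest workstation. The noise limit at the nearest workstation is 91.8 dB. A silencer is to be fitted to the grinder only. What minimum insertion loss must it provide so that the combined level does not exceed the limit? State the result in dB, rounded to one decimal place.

8.0 dB

Fixed contribution from the other source: Σ 10^(L/10) = 10^(86.8/10) = 4.786e+08 (86.80 dB).
The limit corresponds to 10^(91.8/10) = 1.514e+09; subtracting the fixed part leaves 1.035e+09 for the grinder, i.e. 90.15 dB.
Required insertion loss = 98.1 − 90.15 = 7.95 dB.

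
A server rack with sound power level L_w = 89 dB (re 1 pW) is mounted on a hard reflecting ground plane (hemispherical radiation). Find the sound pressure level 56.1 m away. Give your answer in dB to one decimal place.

46.0 dB

The power spreads over a hemisphere of area 2π·r², so L_p = L_w − 10·log₁₀(2π·r²).
2π·r² = 1.977e+04 m², 10·log₁₀ of that is 42.961 dB.
L_p = 89 − 42.961 = 46.04 dB.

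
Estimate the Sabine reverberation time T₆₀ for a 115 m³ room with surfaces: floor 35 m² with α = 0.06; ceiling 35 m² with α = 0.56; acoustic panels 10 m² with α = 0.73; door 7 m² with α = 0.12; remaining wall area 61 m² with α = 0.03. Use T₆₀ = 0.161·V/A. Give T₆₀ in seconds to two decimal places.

Summing Sᵢαᵢ: 35·0.06 + 35·0.56 + 10·0.73 + 7·0.12 + 61·0.03 = 31.67 m².
T₆₀ = 0.161 × 115 / 31.67 = 0.585 s.

0.58 s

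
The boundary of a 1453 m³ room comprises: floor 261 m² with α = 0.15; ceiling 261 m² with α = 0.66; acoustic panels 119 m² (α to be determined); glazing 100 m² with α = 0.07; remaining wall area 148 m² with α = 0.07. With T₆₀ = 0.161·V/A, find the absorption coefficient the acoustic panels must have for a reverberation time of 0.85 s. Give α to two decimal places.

0.39

From T₆₀ = 0.161·V/A, the target T₆₀ = 0.85 s needs A = 0.161·1453/0.85 = 275.22 m².
Absorption from the other surfaces = 261·0.15 + 261·0.66 + 100·0.07 + 148·0.07 = 228.77 m², so the acoustic panels must supply 46.45 m² over 119 m².
α = 46.45/119 = 0.390.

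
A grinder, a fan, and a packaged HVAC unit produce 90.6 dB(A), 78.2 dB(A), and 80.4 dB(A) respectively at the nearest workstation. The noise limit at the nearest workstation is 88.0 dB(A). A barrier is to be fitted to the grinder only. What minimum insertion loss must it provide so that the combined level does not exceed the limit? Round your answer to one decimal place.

4.0 dB

The untreated sources together contribute 10^(78.2/10) + 10^(80.4/10) = 1.757e+08, i.e. 82.45 dB(A).
To meet 88.0 dB(A) overall, the treated grinder may contribute at most 10^(88.0/10) − 1.757e+08 = 4.552e+08, i.e. 86.58 dB(A).
So the grinder must be reduced from 90.6 to 86.58 dB(A): IL = 4.02 dB.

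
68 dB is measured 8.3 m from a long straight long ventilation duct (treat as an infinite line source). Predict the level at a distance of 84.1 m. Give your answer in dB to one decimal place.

For a line source, L₂ = L₁ − 10·log₁₀(r₂/r₁).
L₂ = 68 − 10·log₁₀(84.1/8.3) = 68 − 10.057 = 57.94 dB.

57.9 dB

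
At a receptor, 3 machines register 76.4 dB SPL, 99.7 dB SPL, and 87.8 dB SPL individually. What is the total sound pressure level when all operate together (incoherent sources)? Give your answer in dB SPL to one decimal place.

100.0 dB SPL

Incoherent sources combine by intensity addition: L_total = 10·log₁₀(Σ 10^(L_i/10)).
Σ 10^(L/10) = 10^(76.4/10) + 10^(99.7/10) + 10^(87.8/10) = 9.979e+09.
L_total = 10·log₁₀(9.979e+09) = 99.99 dB SPL.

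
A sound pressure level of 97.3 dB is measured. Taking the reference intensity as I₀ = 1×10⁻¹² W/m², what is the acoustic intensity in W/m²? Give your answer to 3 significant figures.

0.00537 W/m²

L = 10·log₁₀(I/I₀) ⇒ I = I₀·10^(L/10) = 10⁻¹² × 10^9.73.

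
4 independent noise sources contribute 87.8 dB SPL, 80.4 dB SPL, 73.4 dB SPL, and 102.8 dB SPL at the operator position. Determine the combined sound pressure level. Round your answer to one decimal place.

103.0 dB SPL

Incoherent sources combine by intensity addition: L_total = 10·log₁₀(Σ 10^(L_i/10)).
Σ 10^(L/10) = 10^(87.8/10) + 10^(80.4/10) + 10^(73.4/10) + 10^(102.8/10) = 1.979e+10.
L_total = 10·log₁₀(1.979e+10) = 102.96 dB SPL.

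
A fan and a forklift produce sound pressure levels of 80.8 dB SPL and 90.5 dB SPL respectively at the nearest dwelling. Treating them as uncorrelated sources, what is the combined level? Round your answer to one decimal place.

Incoherent sources combine by intensity addition: L_total = 10·log₁₀(Σ 10^(L_i/10)).
Σ 10^(L/10) = 10^(80.8/10) + 10^(90.5/10) = 1.242e+09.
L_total = 10·log₁₀(1.242e+09) = 90.94 dB SPL.

90.9 dB SPL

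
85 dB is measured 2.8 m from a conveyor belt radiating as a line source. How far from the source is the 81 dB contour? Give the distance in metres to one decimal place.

7.0 m

The 4.0 dB drop corresponds to a distance ratio of 10^(4.0/10) for a line source.
r₂ = 2.8·10^((85−81)/10) = 2.8·10^(4.0/10) = 7.03 m.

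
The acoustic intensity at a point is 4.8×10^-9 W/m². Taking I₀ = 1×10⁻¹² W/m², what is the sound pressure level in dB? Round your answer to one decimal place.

L = 10·log₁₀(I/I₀) = 10·log₁₀(4.8×10^-9/10⁻¹²) = 10·log₁₀(4.8×10^3).
L = 10·(0.6812 + 3) = 36.81 dB.

36.8 dB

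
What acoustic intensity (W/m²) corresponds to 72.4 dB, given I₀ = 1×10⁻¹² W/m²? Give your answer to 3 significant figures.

1.74e-05 W/m²

L = 10·log₁₀(I/I₀) ⇒ I = I₀·10^(L/10) = 10⁻¹² × 10^7.24.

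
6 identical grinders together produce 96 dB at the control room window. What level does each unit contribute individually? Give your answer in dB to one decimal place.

For N identical incoherent sources L_total = L₁ + 10·log₁₀ N, so L₁ = 96 − 10·log₁₀(6) = 96 − 7.782.

88.2 dB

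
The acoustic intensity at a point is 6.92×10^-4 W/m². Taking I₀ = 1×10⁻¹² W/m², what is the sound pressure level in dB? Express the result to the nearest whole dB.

88 dB

L = 10·log₁₀(I/I₀) = 10·log₁₀(6.92×10^-4/10⁻¹²) = 10·log₁₀(6.92×10^8).
L = 10·(0.8401 + 8) = 88.40 dB.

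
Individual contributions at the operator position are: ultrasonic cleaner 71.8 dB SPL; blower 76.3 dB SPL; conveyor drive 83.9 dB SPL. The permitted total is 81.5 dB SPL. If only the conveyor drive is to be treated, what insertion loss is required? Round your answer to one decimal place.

4.7 dB

The untreated sources together contribute 10^(71.8/10) + 10^(76.3/10) = 5.779e+07, i.e. 77.62 dB SPL.
The limit corresponds to 10^(81.5/10) = 1.413e+08; subtracting the fixed part leaves 8.346e+07 for the conveyor drive, i.e. 79.21 dB SPL.
Required insertion loss = 83.9 − 79.21 = 4.69 dB.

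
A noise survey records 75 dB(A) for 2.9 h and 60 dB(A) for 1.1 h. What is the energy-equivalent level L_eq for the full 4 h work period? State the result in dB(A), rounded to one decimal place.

Weight each interval's intensity by its duration and average over T = 4 h:
Σ tᵢ·10^(Lᵢ/10) = 2.9·10^(75/10) + 1.1·10^(60/10) = 9.281e+07.
L_eq = 10·log₁₀(9.281e+07/4) = 73.66 dB(A).

73.7 dB(A)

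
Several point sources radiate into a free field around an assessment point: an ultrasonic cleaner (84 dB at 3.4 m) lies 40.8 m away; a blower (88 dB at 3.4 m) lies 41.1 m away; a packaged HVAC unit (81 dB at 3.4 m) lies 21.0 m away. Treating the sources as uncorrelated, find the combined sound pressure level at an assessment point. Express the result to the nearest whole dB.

Apply inverse-square spreading to bring every level to the receiver, then sum 10^(L/10).
ultrasonic cleaner: 84 − 20·log₁₀(40.8/3.4) = 84 − 21.58 = 62.42 dB.
blower: 88 − 20·log₁₀(41.1/3.4) = 88 − 21.65 = 66.35 dB.
packaged HVAC unit: 81 − 20·log₁₀(21.0/3.4) = 81 − 15.81 = 65.19 dB.
Σ 10^(L/10) = 9.362e+06 → L_total = 10·log₁₀(9.362e+06) = 69.71 dB.

70 dB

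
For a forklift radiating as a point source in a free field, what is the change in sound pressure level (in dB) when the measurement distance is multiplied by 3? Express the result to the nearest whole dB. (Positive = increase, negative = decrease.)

With spherical spreading the level changes by −20·log₁₀(r₂/r₁).
ΔL = −20·log₁₀(3) = -9.54 dB.

-10 dB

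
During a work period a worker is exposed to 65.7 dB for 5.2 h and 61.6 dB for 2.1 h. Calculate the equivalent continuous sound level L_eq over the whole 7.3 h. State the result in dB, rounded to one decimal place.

The energy average is taken in the linear domain: L_eq = 10·log₁₀[(Σ tᵢ·10^(Lᵢ/10))/T], T = 7.3 h.
Σ tᵢ·10^(Lᵢ/10) = 5.2·10^(65.7/10) + 2.1·10^(61.6/10) = 2.236e+07.
L_eq = 10·log₁₀(2.236e+07/7.3) = 64.86 dB.

64.9 dB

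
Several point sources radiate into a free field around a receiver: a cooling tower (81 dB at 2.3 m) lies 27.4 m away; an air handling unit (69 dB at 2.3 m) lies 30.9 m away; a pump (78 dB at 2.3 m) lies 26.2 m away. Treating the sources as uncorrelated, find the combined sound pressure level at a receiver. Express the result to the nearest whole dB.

Propagate each source to the receiver with L = L_ref − 20·log₁₀(r/r_ref), then add intensities.
cooling tower: 81 − 20·log₁₀(27.4/2.3) = 81 − 21.52 = 59.48 dB.
air handling unit: 69 − 20·log₁₀(30.9/2.3) = 69 − 22.56 = 46.44 dB.
pump: 78 − 20·log₁₀(26.2/2.3) = 78 − 21.13 = 56.87 dB.
Σ 10^(L/10) = 1.417e+06 → L_total = 10·log₁₀(1.417e+06) = 61.51 dB.

62 dB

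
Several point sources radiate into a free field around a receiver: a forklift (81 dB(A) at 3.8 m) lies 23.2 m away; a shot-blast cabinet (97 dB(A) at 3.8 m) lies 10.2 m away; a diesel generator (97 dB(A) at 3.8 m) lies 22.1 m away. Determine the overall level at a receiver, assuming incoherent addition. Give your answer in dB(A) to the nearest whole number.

Apply inverse-square spreading to bring every level to the receiver, then sum 10^(L/10).
forklift: 81 − 20·log₁₀(23.2/3.8) = 81 − 15.71 = 65.29 dB(A).
shot-blast cabinet: 97 − 20·log₁₀(10.2/3.8) = 97 − 8.58 = 88.42 dB(A).
diesel generator: 97 − 20·log₁₀(22.1/3.8) = 97 − 15.29 = 81.71 dB(A).
Σ 10^(L/10) = 8.472e+08 → L_total = 10·log₁₀(8.472e+08) = 89.28 dB(A).

89 dB(A)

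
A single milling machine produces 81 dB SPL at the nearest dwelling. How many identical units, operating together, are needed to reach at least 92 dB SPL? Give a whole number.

N identical sources give L₁ + 10·log₁₀ N, so require 10·log₁₀ N ≥ 92 − 81 = 11.0 dB.
N ≥ 10^(11.0/10) = 12.589, so N = 13.

13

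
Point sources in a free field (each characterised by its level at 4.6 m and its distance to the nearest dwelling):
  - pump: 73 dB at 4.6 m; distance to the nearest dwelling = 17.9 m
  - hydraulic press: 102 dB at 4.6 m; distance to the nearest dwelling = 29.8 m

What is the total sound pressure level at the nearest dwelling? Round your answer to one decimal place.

85.8 dB

First find each source's level at the receiver (point-source: −20·log₁₀(r/r_ref)), then combine on an intensity basis.
pump: 73 − 20·log₁₀(17.9/4.6) = 73 − 11.80 = 61.20 dB.
hydraulic press: 102 − 20·log₁₀(29.8/4.6) = 102 − 16.23 = 85.77 dB.
Σ 10^(L/10) = 3.790e+08 → L_total = 10·log₁₀(3.790e+08) = 85.79 dB.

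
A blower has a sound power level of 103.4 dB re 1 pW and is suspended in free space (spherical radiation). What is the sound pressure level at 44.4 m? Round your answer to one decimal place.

L_p = L_w − 10·log₁₀(4π·r²) with r = 44.4 m.
4π·r² = 2.477e+04 m², 10·log₁₀ of that is 43.940 dB.
L_p = 103.4 − 43.940 = 59.46 dB.

59.5 dB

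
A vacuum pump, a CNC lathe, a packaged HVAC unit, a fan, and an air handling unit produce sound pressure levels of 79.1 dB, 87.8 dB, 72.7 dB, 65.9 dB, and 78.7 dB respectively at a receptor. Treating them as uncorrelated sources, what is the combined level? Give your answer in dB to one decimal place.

88.9 dB

For uncorrelated sources the intensities add, so convert each level to linear form, sum, and take 10·log₁₀ of the total.
Σ 10^(L/10) = 10^(79.1/10) + 10^(87.8/10) + 10^(72.7/10) + 10^(65.9/10) + 10^(78.7/10) = 7.805e+08.
L_total = 10·log₁₀(7.805e+08) = 88.92 dB.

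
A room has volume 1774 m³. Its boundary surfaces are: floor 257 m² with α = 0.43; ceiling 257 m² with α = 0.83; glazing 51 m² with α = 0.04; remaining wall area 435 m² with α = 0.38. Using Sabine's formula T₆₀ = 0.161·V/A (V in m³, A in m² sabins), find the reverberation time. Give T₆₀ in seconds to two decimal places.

A = Σ Sᵢαᵢ = 257·0.43 + 257·0.83 + 51·0.04 + 435·0.38 = 491.16 m².
T₆₀ = 0.161·V/A = 0.161·1774/491.16 = 0.582 s.

0.58 s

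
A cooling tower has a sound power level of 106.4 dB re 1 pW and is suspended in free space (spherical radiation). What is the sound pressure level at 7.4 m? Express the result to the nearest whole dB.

78 dB

L_p = L_w − 10·log₁₀(4π·r²) with r = 7.4 m.
4π·r² = 688.1 m², 10·log₁₀ of that is 28.377 dB.
L_p = 106.4 − 28.377 = 78.02 dB.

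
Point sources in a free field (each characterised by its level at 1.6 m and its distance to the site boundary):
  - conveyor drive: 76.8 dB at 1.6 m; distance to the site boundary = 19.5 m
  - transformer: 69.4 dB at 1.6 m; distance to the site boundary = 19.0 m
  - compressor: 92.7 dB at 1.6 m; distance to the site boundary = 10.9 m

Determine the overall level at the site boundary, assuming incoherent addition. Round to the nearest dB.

Propagate each source to the receiver with L = L_ref − 20·log₁₀(r/r_ref), then add intensities.
conveyor drive: 76.8 − 20·log₁₀(19.5/1.6) = 76.8 − 21.72 = 55.08 dB.
transformer: 69.4 − 20·log₁₀(19.0/1.6) = 69.4 − 21.49 = 47.91 dB.
compressor: 92.7 − 20·log₁₀(10.9/1.6) = 92.7 − 16.67 = 76.03 dB.
Σ 10^(L/10) = 4.051e+07 → L_total = 10·log₁₀(4.051e+07) = 76.08 dB.

76 dB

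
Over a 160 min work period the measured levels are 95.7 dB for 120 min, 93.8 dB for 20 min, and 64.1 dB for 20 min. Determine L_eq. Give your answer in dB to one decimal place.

94.9 dB

Weight each interval's intensity by its duration and average over T = 160 min:
Σ tᵢ·10^(Lᵢ/10) = 120·10^(95.7/10) + 20·10^(93.8/10) + 20·10^(64.1/10) = 4.939e+11.
L_eq = 10·log₁₀(4.939e+11/160) = 94.89 dB.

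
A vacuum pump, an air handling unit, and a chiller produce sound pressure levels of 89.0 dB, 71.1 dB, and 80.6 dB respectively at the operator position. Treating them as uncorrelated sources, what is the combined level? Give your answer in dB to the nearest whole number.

Incoherent sources combine by intensity addition: L_total = 10·log₁₀(Σ 10^(L_i/10)).
Σ 10^(L/10) = 10^(89.0/10) + 10^(71.1/10) + 10^(80.6/10) = 9.220e+08.
L_total = 10·log₁₀(9.220e+08) = 89.65 dB.

90 dB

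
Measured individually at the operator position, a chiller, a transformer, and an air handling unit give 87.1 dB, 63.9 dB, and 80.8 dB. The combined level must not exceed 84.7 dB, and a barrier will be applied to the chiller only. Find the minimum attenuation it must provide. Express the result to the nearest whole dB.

Fixed contribution from the other sources: Σ 10^(L/10) = 10^(63.9/10) + 10^(80.8/10) = 1.227e+08 (80.89 dB).
To meet 84.7 dB overall, the treated chiller may contribute at most 10^(84.7/10) − 1.227e+08 = 1.724e+08, i.e. 82.37 dB.
Required insertion loss = 87.1 − 82.37 = 4.73 dB.

5 dB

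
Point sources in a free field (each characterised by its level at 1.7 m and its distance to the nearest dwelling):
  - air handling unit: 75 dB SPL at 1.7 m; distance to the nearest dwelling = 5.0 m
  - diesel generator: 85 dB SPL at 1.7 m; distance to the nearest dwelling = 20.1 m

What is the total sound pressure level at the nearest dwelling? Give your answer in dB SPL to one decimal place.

Propagate each source to the receiver with L = L_ref − 20·log₁₀(r/r_ref), then add intensities.
air handling unit: 75 − 20·log₁₀(5.0/1.7) = 75 − 9.37 = 65.63 dB SPL.
diesel generator: 85 − 20·log₁₀(20.1/1.7) = 85 − 21.45 = 63.55 dB SPL.
Σ 10^(L/10) = 5.918e+06 → L_total = 10·log₁₀(5.918e+06) = 67.72 dB SPL.

67.7 dB SPL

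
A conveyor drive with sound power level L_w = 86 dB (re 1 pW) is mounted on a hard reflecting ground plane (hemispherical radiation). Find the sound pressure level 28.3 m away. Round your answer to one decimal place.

L_p = L_w − 10·log₁₀(2π·r²) with r = 28.3 m.
2π·r² = 5032 m², 10·log₁₀ of that is 37.018 dB.
L_p = 86 − 37.018 = 48.98 dB.

49.0 dB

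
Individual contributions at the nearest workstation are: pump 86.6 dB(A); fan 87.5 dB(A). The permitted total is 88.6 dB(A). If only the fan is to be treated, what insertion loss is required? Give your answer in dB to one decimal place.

3.2 dB

The untreated sources together contribute 10^(86.6/10) = 4.571e+08, i.e. 86.60 dB(A).
The limit corresponds to 10^(88.6/10) = 7.244e+08; subtracting the fixed part leaves 2.673e+08 for the fan, i.e. 84.27 dB(A).
Required insertion loss = 87.5 − 84.27 = 3.23 dB.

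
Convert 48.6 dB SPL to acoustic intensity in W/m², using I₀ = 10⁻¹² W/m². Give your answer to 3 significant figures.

I/I₀ = 10^(48.6/10) = 7.244e+04, so I = 7.244e+04 × 10⁻¹² W/m².

7.24e-08 W/m²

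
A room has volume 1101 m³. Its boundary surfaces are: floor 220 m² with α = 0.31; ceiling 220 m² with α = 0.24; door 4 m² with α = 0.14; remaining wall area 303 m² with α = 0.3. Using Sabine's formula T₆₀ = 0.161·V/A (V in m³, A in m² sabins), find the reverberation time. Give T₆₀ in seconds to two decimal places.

A = Σ Sᵢαᵢ = 220·0.31 + 220·0.24 + 4·0.14 + 303·0.3 = 212.46 m².
T₆₀ = 0.161 × 1101 / 212.46 = 0.834 s.

0.83 s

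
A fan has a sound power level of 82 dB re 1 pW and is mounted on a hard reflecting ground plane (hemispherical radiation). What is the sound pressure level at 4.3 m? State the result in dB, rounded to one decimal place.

L_p = L_w − 10·log₁₀(2π·r²) with r = 4.3 m.
2π·r² = 116.2 m², 10·log₁₀ of that is 20.651 dB.
L_p = 82 − 20.651 = 61.35 dB.

61.3 dB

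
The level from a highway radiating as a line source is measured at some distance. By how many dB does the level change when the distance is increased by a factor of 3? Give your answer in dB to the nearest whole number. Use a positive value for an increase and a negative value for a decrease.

-5 dB

A line source loses 3 dB per doubling of distance; generally ΔL = −10·log₁₀(r₂/r₁).
ΔL = −10·log₁₀(3) = -4.77 dB.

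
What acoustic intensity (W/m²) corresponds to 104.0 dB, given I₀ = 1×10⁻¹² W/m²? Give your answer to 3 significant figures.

0.0251 W/m²

I = I₀·10^(L/10) = 10⁻¹² × 10^(104.0/10) = 10^(-1.600).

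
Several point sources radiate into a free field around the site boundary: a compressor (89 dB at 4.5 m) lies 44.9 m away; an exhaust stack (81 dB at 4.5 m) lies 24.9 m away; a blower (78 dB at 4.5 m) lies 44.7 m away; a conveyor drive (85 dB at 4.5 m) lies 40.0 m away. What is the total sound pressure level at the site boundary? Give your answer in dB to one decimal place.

72.2 dB

Apply inverse-square spreading to bring every level to the receiver, then sum 10^(L/10).
compressor: 89 − 20·log₁₀(44.9/4.5) = 89 − 19.98 = 69.02 dB.
exhaust stack: 81 − 20·log₁₀(24.9/4.5) = 81 − 14.86 = 66.14 dB.
blower: 78 − 20·log₁₀(44.7/4.5) = 78 − 19.94 = 58.06 dB.
conveyor drive: 85 − 20·log₁₀(40.0/4.5) = 85 − 18.98 = 66.02 dB.
Σ 10^(L/10) = 1.673e+07 → L_total = 10·log₁₀(1.673e+07) = 72.24 dB.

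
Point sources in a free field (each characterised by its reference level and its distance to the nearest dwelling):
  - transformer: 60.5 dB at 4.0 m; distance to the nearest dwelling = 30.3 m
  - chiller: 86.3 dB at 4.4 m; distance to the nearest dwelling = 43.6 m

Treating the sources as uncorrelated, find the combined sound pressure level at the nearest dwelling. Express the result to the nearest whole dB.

Propagate each source to the receiver with L = L_ref − 20·log₁₀(r/r_ref), then add intensities.
transformer: 60.5 − 20·log₁₀(30.3/4.0) = 60.5 − 17.59 = 42.91 dB.
chiller: 86.3 − 20·log₁₀(43.6/4.4) = 86.3 − 19.92 = 66.38 dB.
Σ 10^(L/10) = 4.364e+06 → L_total = 10·log₁₀(4.364e+06) = 66.40 dB.

66 dB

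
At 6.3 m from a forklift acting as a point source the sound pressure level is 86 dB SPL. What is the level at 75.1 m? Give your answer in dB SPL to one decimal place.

Point-source attenuation: ΔL = 20·log₁₀(r₂/r₁) = 20·log₁₀(75.1/6.3) = 21.526 dB.
L₂ = 86 − 20·log₁₀(75.1/6.3) = 86 − 21.526 = 64.47 dB SPL.

64.5 dB SPL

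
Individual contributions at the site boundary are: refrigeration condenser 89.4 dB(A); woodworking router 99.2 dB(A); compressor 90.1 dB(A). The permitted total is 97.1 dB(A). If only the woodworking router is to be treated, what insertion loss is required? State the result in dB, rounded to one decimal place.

4.1 dB

The untreated sources together contribute 10^(89.4/10) + 10^(90.1/10) = 1.894e+09, i.e. 92.77 dB(A).
To meet 97.1 dB(A) overall, the treated woodworking router may contribute at most 10^(97.1/10) − 1.894e+09 = 3.234e+09, i.e. 95.10 dB(A).
Required insertion loss = 99.2 − 95.10 = 4.10 dB.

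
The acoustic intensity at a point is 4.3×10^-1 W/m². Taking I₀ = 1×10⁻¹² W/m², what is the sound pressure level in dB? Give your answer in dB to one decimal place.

116.3 dB

Dividing by I₀ shifts the exponent by 12: I/I₀ = 4.3×10^11.
L = 10·(0.6335 + 11) = 116.33 dB.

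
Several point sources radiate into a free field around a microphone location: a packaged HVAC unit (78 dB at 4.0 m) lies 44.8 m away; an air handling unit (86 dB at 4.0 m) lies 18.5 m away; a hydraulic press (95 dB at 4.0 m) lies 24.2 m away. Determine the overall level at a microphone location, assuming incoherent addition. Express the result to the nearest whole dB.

Apply inverse-square spreading to bring every level to the receiver, then sum 10^(L/10).
packaged HVAC unit: 78 − 20·log₁₀(44.8/4.0) = 78 − 20.98 = 57.02 dB.
air handling unit: 86 − 20·log₁₀(18.5/4.0) = 86 − 13.30 = 72.70 dB.
hydraulic press: 95 − 20·log₁₀(24.2/4.0) = 95 − 15.64 = 79.36 dB.
Σ 10^(L/10) = 1.055e+08 → L_total = 10·log₁₀(1.055e+08) = 80.23 dB.

80 dB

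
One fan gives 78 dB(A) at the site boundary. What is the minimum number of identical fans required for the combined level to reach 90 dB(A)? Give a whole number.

Need L₁ + 10·log₁₀ N ≥ 90, i.e. log₁₀ N ≥ 1.20.
N ≥ 10^(12.0/10) = 15.849, so N = 16.

16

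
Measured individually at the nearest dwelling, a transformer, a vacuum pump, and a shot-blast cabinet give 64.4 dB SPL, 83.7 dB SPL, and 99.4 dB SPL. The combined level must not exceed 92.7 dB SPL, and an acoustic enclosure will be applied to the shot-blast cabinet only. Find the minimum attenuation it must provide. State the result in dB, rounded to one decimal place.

7.3 dB

The untreated sources together contribute 10^(64.4/10) + 10^(83.7/10) = 2.372e+08, i.e. 83.75 dB SPL.
The limit corresponds to 10^(92.7/10) = 1.862e+09; subtracting the fixed part leaves 1.625e+09 for the shot-blast cabinet, i.e. 92.11 dB SPL.
Required insertion loss = 99.4 − 92.11 = 7.29 dB.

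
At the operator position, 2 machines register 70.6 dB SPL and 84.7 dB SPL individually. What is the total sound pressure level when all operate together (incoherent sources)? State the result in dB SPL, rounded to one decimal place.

84.9 dB SPL

Incoherent sources combine by intensity addition: L_total = 10·log₁₀(Σ 10^(L_i/10)).
Σ 10^(L/10) = 10^(70.6/10) + 10^(84.7/10) = 3.066e+08.
L_total = 10·log₁₀(3.066e+08) = 84.87 dB SPL.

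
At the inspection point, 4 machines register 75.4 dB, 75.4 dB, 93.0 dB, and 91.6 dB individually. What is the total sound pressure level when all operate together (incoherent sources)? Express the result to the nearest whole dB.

For uncorrelated sources the intensities add, so convert each level to linear form, sum, and take 10·log₁₀ of the total.
Σ 10^(L/10) = 10^(75.4/10) + 10^(75.4/10) + 10^(93.0/10) + 10^(91.6/10) = 3.510e+09.
L_total = 10·log₁₀(3.510e+09) = 95.45 dB.

95 dB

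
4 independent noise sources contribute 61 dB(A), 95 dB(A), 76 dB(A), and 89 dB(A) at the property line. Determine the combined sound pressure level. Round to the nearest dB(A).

Incoherent sources combine by intensity addition: L_total = 10·log₁₀(Σ 10^(L_i/10)).
Σ 10^(L/10) = 10^(61/10) + 10^(95/10) + 10^(76/10) + 10^(89/10) = 3.998e+09.
L_total = 10·log₁₀(3.998e+09) = 96.02 dB(A).

96 dB(A)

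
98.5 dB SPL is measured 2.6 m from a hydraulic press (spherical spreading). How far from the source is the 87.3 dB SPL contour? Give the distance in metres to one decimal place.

Point-source spreading drops the level by 20·log₁₀(r₂/r₁); inverting, r₂/r₁ = 10^(ΔL/20).
r₂ = 2.6·10^((98.5−87.3)/20) = 2.6·10^(11.2/20) = 9.44 m.

9.4 m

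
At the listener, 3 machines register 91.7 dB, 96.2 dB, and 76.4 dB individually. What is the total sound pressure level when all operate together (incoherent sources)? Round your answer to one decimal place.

For uncorrelated sources the intensities add, so convert each level to linear form, sum, and take 10·log₁₀ of the total.
Σ 10^(L/10) = 10^(91.7/10) + 10^(96.2/10) + 10^(76.4/10) = 5.691e+09.
L_total = 10·log₁₀(5.691e+09) = 97.55 dB.

97.6 dB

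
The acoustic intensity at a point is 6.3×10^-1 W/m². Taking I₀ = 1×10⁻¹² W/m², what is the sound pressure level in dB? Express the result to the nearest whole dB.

118 dB

L = 10·log₁₀(I/I₀) = 10·log₁₀(6.3×10^-1/10⁻¹²) = 10·log₁₀(6.3×10^11).
L = 10·(0.7993 + 11) = 117.99 dB.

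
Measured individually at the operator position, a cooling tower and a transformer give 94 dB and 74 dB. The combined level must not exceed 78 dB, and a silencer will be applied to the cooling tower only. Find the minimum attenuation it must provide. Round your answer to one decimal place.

Fixed contribution from the other source: Σ 10^(L/10) = 10^(74/10) = 2.512e+07 (74.00 dB).
The limit corresponds to 10^(78/10) = 6.310e+07; subtracting the fixed part leaves 3.798e+07 for the cooling tower, i.e. 75.80 dB.
So the cooling tower must be reduced from 94 to 75.80 dB: IL = 18.20 dB.

18.2 dB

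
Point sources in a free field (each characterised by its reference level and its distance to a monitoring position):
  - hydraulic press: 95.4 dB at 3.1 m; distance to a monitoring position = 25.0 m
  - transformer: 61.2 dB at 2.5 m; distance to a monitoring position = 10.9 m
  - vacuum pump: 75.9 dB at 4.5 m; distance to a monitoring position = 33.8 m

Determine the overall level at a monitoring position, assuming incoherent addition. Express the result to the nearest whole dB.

First find each source's level at the receiver (point-source: −20·log₁₀(r/r_ref)), then combine on an intensity basis.
hydraulic press: 95.4 − 20·log₁₀(25.0/3.1) = 95.4 − 18.13 = 77.27 dB.
transformer: 61.2 − 20·log₁₀(10.9/2.5) = 61.2 − 12.79 = 48.41 dB.
vacuum pump: 75.9 − 20·log₁₀(33.8/4.5) = 75.9 − 17.51 = 58.39 dB.
Σ 10^(L/10) = 5.407e+07 → L_total = 10·log₁₀(5.407e+07) = 77.33 dB.

77 dB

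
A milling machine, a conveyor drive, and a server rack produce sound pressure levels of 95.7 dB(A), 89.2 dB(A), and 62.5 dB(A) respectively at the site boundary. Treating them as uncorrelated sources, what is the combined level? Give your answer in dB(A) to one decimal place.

96.6 dB(A)

For uncorrelated sources the intensities add, so convert each level to linear form, sum, and take 10·log₁₀ of the total.
Σ 10^(L/10) = 10^(95.7/10) + 10^(89.2/10) + 10^(62.5/10) = 4.549e+09.
L_total = 10·log₁₀(4.549e+09) = 96.58 dB(A).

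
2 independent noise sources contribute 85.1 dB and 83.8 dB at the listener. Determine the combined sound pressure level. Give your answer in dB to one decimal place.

Incoherent sources combine by intensity addition: L_total = 10·log₁₀(Σ 10^(L_i/10)).
Σ 10^(L/10) = 10^(85.1/10) + 10^(83.8/10) = 5.635e+08.
L_total = 10·log₁₀(5.635e+08) = 87.51 dB.

87.5 dB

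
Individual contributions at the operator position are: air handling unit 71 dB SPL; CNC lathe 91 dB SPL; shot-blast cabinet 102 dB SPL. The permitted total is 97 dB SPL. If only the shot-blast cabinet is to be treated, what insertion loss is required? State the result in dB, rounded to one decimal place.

Everything except the shot-blast cabinet sums to 10^(71/10) + 10^(91/10) = 1.272e+09 in linear terms, 91.04 dB SPL.
The limit corresponds to 10^(97/10) = 5.012e+09; subtracting the fixed part leaves 3.740e+09 for the shot-blast cabinet, i.e. 95.73 dB SPL.
Required insertion loss = 102 − 95.73 = 6.27 dB.

6.3 dB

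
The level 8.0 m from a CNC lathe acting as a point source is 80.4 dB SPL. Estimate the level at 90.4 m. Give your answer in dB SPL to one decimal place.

Spherical spreading from a point source gives a 20·log₁₀(r₂/r₁) drop.
L₂ = 80.4 − 20·log₁₀(90.4/8.0) = 80.4 − 21.062 = 59.34 dB SPL.

59.3 dB SPL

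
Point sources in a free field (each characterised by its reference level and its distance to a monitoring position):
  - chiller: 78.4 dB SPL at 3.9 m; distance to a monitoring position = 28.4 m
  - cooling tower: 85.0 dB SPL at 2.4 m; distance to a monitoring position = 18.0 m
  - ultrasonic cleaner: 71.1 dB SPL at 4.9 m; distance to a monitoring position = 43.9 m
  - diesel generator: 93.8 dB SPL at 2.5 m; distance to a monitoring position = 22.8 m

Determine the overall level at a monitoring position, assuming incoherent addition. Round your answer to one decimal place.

First find each source's level at the receiver (point-source: −20·log₁₀(r/r_ref)), then combine on an intensity basis.
chiller: 78.4 − 20·log₁₀(28.4/3.9) = 78.4 − 17.25 = 61.15 dB SPL.
cooling tower: 85.0 − 20·log₁₀(18.0/2.4) = 85.0 − 17.50 = 67.50 dB SPL.
ultrasonic cleaner: 71.1 − 20·log₁₀(43.9/4.9) = 71.1 − 19.05 = 52.05 dB SPL.
diesel generator: 93.8 − 20·log₁₀(22.8/2.5) = 93.8 − 19.20 = 74.60 dB SPL.
Σ 10^(L/10) = 3.593e+07 → L_total = 10·log₁₀(3.593e+07) = 75.55 dB SPL.

75.6 dB SPL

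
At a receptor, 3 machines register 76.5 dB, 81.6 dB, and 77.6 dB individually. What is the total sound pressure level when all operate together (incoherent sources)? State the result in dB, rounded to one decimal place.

83.9 dB

For uncorrelated sources the intensities add, so convert each level to linear form, sum, and take 10·log₁₀ of the total.
Σ 10^(L/10) = 10^(76.5/10) + 10^(81.6/10) + 10^(77.6/10) = 2.468e+08.
L_total = 10·log₁₀(2.468e+08) = 83.92 dB.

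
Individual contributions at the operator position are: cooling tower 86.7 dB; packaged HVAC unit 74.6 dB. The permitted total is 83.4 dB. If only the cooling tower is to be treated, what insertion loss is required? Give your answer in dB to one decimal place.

3.9 dB

Everything except the cooling tower sums to 10^(74.6/10) = 2.884e+07 in linear terms, 74.60 dB.
The limit corresponds to 10^(83.4/10) = 2.188e+08; subtracting the fixed part leaves 1.899e+08 for the cooling tower, i.e. 82.79 dB.
So the cooling tower must be reduced from 86.7 to 82.79 dB: IL = 3.91 dB.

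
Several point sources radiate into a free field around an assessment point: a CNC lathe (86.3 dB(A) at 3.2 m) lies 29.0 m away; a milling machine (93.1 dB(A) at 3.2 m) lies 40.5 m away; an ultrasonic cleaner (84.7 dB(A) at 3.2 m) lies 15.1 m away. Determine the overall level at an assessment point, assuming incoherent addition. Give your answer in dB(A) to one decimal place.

74.9 dB(A)

Propagate each source to the receiver with L = L_ref − 20·log₁₀(r/r_ref), then add intensities.
CNC lathe: 86.3 − 20·log₁₀(29.0/3.2) = 86.3 − 19.14 = 67.16 dB(A).
milling machine: 93.1 − 20·log₁₀(40.5/3.2) = 93.1 − 22.05 = 71.05 dB(A).
ultrasonic cleaner: 84.7 − 20·log₁₀(15.1/3.2) = 84.7 − 13.48 = 71.22 dB(A).
Σ 10^(L/10) = 3.119e+07 → L_total = 10·log₁₀(3.119e+07) = 74.94 dB(A).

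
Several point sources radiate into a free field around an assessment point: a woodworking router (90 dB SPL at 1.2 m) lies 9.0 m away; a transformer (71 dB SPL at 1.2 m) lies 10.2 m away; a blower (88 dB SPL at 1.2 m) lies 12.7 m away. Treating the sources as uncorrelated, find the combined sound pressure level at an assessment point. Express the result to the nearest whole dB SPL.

First find each source's level at the receiver (point-source: −20·log₁₀(r/r_ref)), then combine on an intensity basis.
woodworking router: 90 − 20·log₁₀(9.0/1.2) = 90 − 17.50 = 72.50 dB SPL.
transformer: 71 − 20·log₁₀(10.2/1.2) = 71 − 18.59 = 52.41 dB SPL.
blower: 88 − 20·log₁₀(12.7/1.2) = 88 − 20.49 = 67.51 dB SPL.
Σ 10^(L/10) = 2.359e+07 → L_total = 10·log₁₀(2.359e+07) = 73.73 dB SPL.

74 dB SPL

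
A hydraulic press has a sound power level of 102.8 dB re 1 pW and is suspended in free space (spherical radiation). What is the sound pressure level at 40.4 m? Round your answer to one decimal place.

L_p = L_w − 10·log₁₀(4π·r²) with r = 40.4 m.
4π·r² = 2.051e+04 m², 10·log₁₀ of that is 43.120 dB.
L_p = 102.8 − 43.120 = 59.68 dB.

59.7 dB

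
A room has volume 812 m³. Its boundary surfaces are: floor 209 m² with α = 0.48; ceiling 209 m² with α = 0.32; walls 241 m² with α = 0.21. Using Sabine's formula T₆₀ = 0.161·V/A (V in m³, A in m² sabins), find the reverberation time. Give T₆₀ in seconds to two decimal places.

A = Σ Sᵢαᵢ = 209·0.48 + 209·0.32 + 241·0.21 = 217.81 m².
T₆₀ = 0.161·V/A = 0.161·812/217.81 = 0.600 s.

0.60 s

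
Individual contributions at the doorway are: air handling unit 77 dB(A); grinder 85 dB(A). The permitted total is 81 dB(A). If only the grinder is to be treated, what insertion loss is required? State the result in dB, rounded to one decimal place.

6.2 dB

Fixed contribution from the other source: Σ 10^(L/10) = 10^(77/10) = 5.012e+07 (77.00 dB(A)).
The limit corresponds to 10^(81/10) = 1.259e+08; subtracting the fixed part leaves 7.577e+07 for the grinder, i.e. 78.80 dB(A).
Required insertion loss = 85 − 78.80 = 6.20 dB.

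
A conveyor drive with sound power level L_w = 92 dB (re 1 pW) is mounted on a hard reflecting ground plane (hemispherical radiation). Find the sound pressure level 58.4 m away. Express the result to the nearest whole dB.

49 dB

L_p = L_w − 10·log₁₀(2π·r²) with r = 58.4 m.
2π·r² = 2.143e+04 m², 10·log₁₀ of that is 43.310 dB.
L_p = 92 − 43.310 = 48.69 dB.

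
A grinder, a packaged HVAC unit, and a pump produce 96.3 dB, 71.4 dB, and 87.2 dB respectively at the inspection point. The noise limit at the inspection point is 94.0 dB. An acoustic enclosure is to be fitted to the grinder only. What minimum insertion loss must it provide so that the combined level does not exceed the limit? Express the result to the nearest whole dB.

3 dB

Everything except the grinder sums to 10^(71.4/10) + 10^(87.2/10) = 5.386e+08 in linear terms, 87.31 dB.
To meet 94.0 dB overall, the treated grinder may contribute at most 10^(94.0/10) − 5.386e+08 = 1.973e+09, i.e. 92.95 dB.
So the grinder must be reduced from 96.3 to 92.95 dB: IL = 3.35 dB.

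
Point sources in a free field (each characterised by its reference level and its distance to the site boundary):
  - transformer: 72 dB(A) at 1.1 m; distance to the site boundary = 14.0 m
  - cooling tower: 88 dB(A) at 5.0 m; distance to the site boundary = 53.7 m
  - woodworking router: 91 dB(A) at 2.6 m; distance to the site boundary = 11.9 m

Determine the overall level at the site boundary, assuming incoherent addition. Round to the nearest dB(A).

First find each source's level at the receiver (point-source: −20·log₁₀(r/r_ref)), then combine on an intensity basis.
transformer: 72 − 20·log₁₀(14.0/1.1) = 72 − 22.09 = 49.91 dB(A).
cooling tower: 88 − 20·log₁₀(53.7/5.0) = 88 − 20.62 = 67.38 dB(A).
woodworking router: 91 − 20·log₁₀(11.9/2.6) = 91 − 13.21 = 77.79 dB(A).
Σ 10^(L/10) = 6.566e+07 → L_total = 10·log₁₀(6.566e+07) = 78.17 dB(A).

78 dB(A)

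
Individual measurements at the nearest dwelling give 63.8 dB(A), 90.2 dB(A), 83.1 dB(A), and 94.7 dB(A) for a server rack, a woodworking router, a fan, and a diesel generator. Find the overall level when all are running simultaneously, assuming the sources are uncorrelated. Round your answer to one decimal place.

For uncorrelated sources the intensities add, so convert each level to linear form, sum, and take 10·log₁₀ of the total.
Σ 10^(L/10) = 10^(63.8/10) + 10^(90.2/10) + 10^(83.1/10) + 10^(94.7/10) = 4.205e+09.
L_total = 10·log₁₀(4.205e+09) = 96.24 dB(A).

96.2 dB(A)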